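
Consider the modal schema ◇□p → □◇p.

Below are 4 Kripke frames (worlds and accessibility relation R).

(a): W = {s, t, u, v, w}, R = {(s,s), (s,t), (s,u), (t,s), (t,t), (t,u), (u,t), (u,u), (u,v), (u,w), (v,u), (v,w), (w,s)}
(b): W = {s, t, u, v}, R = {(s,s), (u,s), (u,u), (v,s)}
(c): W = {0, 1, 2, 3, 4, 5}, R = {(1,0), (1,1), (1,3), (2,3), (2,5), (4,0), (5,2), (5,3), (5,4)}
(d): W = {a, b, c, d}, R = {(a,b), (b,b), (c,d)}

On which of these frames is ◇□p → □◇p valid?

(b)

Frame correspondent (Sahlqvist): ∀x ∀y ∀z (Rxy ∧ Rxz → ∃w (Ryw ∧ Rzw)) — i.e. convergence.
(a): fails — Ruv and Ruw but v and w have no common successor.
(b): ✓.
(c): fails — R10 and R10 but 0 and 0 have no common successor.
(d): fails — Rcd and Rcd but d and d have no common successor.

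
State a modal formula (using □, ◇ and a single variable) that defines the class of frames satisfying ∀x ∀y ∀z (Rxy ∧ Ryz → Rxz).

A defining formula is □ψ → □□ψ (the 4 axiom).

□ψ → □□ψ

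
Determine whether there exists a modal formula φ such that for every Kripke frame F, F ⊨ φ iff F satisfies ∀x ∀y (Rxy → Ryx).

Yes: it is symmetry, defined by the B schema q → □◇q.
Suppose q→□◇q is valid. Take Rxy and set V(q)={x}. Then q at x, so □◇q at x, so ◇q at y, so some z with Ryz has q; z=x, i.e. Ryx.

Yes — defined by q → □◇q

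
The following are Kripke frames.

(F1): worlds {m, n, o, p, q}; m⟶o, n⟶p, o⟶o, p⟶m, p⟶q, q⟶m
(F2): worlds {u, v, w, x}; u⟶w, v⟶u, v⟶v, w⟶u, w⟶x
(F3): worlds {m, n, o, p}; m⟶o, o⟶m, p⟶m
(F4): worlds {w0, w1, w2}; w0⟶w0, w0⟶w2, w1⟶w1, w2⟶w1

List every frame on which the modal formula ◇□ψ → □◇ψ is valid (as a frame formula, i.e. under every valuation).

The schema corresponds to convergence: ∀x ∀y ∀z (Rxy ∧ Rxz → ∃w (Ryw ∧ Rzw)).
(F1): fails — Rpm and Rpq but m and q have no common successor.
(F2): fails — Rvv and Rvu but v and u have no common successor.
(F3): condition met.
(F4): fails — Rw0w2 and Rw0w0 but w2 and w0 have no common successor.
Valid on: (F3).

(F3)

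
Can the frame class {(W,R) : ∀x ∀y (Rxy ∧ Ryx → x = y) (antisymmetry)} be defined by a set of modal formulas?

If a class were modally definable it would be closed under surjective bounded morphisms (Goldblatt–Thomason).
The 6-cycle (worlds s,t,u,v,w,x with s→t→u→v→w→x→s) is antisymmetric. Sending even-indexed worlds to • and odd-indexed worlds to ∘ is a surjective bounded morphism onto the two-world frame with •↔∘, which is not antisymmetric.
So no modal formula (or set of formulas) defines exactly the antisymmetric frames.

No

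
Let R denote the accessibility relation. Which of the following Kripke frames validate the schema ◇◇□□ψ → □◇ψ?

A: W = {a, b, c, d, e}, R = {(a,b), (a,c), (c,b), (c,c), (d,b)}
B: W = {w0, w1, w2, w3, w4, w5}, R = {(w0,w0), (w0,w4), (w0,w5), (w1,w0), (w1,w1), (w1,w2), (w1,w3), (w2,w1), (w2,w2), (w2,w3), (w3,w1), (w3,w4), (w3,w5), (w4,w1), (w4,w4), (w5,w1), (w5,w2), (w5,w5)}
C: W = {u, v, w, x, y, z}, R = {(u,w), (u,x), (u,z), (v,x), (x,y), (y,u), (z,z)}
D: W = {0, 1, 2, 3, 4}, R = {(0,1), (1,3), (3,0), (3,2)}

B

This is the axiom for a generalized confluence (Geach) condition; its first-order frame correspondent is ∀x ∀y ∀z ((xR²y ∧ xRz) → ∃w (yR²w ∧ zRw)).
A: fails — aR²b, aRb but no w with bR²w and bRw.
B: satisfies the condition.
C: fails — uR²y, uRw but no t with yR²t and wRt.
D: fails — 0R²3, 0R1 but no w with 3R²w and 1Rw.
Valid on: B.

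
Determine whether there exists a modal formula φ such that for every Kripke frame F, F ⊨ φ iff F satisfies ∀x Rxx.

Yes — defined by □q → q

Yes: it is reflexivity, defined by the T schema □q → q.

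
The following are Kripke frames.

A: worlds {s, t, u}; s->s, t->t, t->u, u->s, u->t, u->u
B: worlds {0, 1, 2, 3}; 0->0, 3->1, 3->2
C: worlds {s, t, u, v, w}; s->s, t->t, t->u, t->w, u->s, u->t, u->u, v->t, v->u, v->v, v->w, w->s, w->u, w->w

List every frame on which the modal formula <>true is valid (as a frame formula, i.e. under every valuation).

Frame correspondent (Sahlqvist): forall x exists y Rxy — i.e. seriality.
A: holds.
B: fails — world 1 has no successor.
C: holds.
Valid on: A, C.

A, C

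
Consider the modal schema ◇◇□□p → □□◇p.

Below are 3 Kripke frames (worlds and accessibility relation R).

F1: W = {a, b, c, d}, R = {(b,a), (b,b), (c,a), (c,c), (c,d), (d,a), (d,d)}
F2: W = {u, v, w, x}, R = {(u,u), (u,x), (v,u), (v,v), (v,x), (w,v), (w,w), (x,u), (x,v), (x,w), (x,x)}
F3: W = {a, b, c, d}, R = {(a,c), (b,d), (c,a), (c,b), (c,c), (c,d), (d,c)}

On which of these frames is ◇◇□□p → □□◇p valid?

This is the axiom for a generalized confluence (Geach) condition; its first-order frame correspondent is ∀x ∀y ∀z ((xR²y ∧ xR²z) → ∃w (yR²w ∧ zRw)).
F1: fails — bR²a, bR²a but no w with aR²w and aRw.
F2: ✓.
F3: fails — aR²b, aR²b but no w with bR²w and bRw.
Valid on: F2.

F2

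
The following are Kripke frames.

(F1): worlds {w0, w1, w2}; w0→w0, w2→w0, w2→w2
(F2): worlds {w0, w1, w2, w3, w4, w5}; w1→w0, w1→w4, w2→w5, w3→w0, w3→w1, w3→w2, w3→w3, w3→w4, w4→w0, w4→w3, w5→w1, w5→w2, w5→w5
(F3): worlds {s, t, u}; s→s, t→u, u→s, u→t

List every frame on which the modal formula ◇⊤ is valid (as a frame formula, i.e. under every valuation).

Frame correspondent (Sahlqvist): ∀x ∃y Rxy — i.e. seriality.
(F1): fails — world w1 has no successor.
(F2): fails — world w0 has no successor.
(F3): condition met.

(F3)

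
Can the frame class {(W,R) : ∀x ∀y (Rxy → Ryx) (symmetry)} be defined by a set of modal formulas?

This is a Sahlqvist condition; the B axiom p → □◇p defines it.
Suppose p→□◇p is valid. Take Rxy and set V(p)={x}. Then p at x, so □◇p at x, so ◇p at y, so some z with Ryz has p; z=x, i.e. Ryx.

Yes, by p → □◇p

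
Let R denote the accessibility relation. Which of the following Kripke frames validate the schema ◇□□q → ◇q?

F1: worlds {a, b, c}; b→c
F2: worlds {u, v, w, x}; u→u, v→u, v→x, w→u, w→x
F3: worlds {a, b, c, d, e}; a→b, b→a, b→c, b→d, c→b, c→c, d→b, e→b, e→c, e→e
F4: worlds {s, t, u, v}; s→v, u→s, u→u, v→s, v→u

F3, F4

The schema corresponds to a generalized confluence (Geach) condition: ∀x ∀y (xRy → ∃w (yR²w ∧ xRw)).
F1: fails — bRc but no w with cR²w and bRw.
F2: fails — vRx but no t with xR²t and vRt.
F3: ✓.
F4: ✓.
Valid on: F3, F4.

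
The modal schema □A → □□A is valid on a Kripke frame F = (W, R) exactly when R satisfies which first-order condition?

transitivity: ∀x ∀y ∀z (Rxy ∧ Ryz → Rxz)

Suppose □A→□□A is valid. Take Rxy, Ryz and set V(A)={w : Rxw}. Then □A at x, so □□A at x, so □A at y, so A at z, i.e. Rxz.
The converse is a direct semantic check.
Frame condition: ∀x ∀y ∀z (Rxy ∧ Ryz → Rxz).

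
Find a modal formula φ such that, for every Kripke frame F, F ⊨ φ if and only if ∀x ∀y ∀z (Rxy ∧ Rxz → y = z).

◇q → □q

A defining formula is ◇q → □q (the CD axiom).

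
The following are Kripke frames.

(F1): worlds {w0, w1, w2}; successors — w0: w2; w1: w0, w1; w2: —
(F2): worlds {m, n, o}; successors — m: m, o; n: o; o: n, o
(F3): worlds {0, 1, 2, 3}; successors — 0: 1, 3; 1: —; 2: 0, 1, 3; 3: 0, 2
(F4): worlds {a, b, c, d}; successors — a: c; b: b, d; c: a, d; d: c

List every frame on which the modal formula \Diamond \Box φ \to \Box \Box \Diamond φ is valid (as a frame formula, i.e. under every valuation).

Frame correspondent (Sahlqvist): \forall x \forall y \forall z ((xRy \wedge x R^2 z) \to \exists w (yRw \wedge zRw)) — i.e. a generalized confluence (Geach) condition.
(F1): fails — w1Rw0, w1R²w1 but no w with w0Rw and w1Rw.
(F2): ✓.
(F3): fails — 0R1, 0R²0 but no w with 1Rw and 0Rw.
(F4): fails — aRc, aR²a but no w with cRw and aRw.

(F2)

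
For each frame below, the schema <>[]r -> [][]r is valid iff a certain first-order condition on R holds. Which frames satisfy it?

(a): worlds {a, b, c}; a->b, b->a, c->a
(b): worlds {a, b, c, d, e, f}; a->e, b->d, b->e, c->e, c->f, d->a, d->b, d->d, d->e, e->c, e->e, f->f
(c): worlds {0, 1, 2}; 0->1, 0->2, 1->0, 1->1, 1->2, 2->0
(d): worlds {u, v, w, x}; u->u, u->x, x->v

The schema corresponds to a generalized confluence (Geach) condition: forall x forall y forall z ((xRy & x R^2 z) -> exists w (yRw & z = w)).
(a): condition met.
(b): fails — bRd, bR²c but no w with dRw and c=w.
(c): fails — 0R2, 0R²1 but no w with 2Rw and 1=w.
(d): fails — uRu, uR²v but no t with uRt and v=t.
Valid on: (a).

(a)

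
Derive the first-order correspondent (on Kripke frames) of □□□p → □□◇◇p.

∀x ∀z (xR²z → ∃w (xR³w ∧ zR²w))

This is a Sahlqvist (Geach-type) schema ◇^0□^3p → □^2◇^2p.
First-order correspondent: ∀x ∀z (xR²z → ∃w (xR³w ∧ zR²w)).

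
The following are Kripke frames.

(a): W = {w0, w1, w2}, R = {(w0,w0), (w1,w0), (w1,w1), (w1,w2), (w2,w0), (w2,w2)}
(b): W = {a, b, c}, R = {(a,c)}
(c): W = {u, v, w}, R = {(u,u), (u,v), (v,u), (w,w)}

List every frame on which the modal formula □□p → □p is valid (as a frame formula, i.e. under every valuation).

(a), (c)

Frame correspondent (Sahlqvist): ∀x ∀y (Rxy → ∃z (Rxz ∧ Rzy)) — i.e. density.
(a): satisfies the condition.
(b): fails — Rac but no z with Raz and Rzc.
(c): satisfies the condition.
Valid on: (a), (c).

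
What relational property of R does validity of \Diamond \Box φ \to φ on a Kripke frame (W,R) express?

This schema is equivalent to the B axiom φ → □◇φ.
It corresponds to symmetry: \forall x \forall y (Rxy \to Ryx).

symmetry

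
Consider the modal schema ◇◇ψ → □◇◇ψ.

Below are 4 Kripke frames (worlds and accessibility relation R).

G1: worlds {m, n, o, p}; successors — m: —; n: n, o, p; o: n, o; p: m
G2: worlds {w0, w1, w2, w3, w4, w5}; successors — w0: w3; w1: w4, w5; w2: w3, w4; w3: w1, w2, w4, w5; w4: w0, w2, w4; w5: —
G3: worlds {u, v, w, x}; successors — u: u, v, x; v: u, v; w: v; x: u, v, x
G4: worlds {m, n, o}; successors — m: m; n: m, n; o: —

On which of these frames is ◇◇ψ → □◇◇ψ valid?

G3

This is the axiom for a generalized confluence (Geach) condition; its first-order frame correspondent is ∀x ∀y ∀z ((xR²y ∧ xRz) → ∃w (y = w ∧ zR²w)).
G1: fails — nR²m, nRo but no w with m=w and oR²w.
G2: fails — w0R²w1, w0Rw3 but no w with w1=w and w3R²w.
G3: condition met.
G4: fails — nR²n, nRm but no w with n=w and mR²w.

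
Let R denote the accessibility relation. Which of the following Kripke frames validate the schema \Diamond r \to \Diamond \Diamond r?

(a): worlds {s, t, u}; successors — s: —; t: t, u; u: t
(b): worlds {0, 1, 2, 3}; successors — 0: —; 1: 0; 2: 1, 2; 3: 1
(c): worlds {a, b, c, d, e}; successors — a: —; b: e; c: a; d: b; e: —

This is the axiom for a generalized confluence (Geach) condition; its first-order frame correspondent is \forall x \forall y (xRy \to \exists w (y = w \wedge x R^2 w)).
(a): ✓.
(b): fails — 1R0 but no w with 0=w and 1R²w.
(c): fails — bRe but no w with e=w and bR²w.
Valid on: (a).

(a)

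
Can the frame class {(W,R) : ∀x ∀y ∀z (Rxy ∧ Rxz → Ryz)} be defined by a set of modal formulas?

Yes — defined by ◇r → □◇r

Yes: it is the Euclidean property, defined by the 5 schema ◇r → □◇r.
Suppose ◇r→□◇r is valid. Take Rxy, Rxz and set V(r)={y}. Then ◇r at x, so □◇r at x, so ◇r at z, so some w with Rzw has r; w=y, i.e. Rzy. By symmetry of the argument, Ryz.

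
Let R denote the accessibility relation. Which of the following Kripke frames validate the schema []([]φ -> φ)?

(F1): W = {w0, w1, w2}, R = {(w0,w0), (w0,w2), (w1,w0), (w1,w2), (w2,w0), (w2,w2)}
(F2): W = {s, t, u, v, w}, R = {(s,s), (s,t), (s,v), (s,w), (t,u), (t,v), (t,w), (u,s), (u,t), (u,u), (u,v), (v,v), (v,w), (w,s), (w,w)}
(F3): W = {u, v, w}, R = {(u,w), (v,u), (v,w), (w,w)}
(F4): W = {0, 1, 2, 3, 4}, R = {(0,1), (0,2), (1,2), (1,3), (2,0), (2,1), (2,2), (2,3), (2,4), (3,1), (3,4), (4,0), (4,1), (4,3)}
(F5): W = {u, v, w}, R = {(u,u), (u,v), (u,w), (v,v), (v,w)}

(F1)

This is the axiom for shift-reflexivity; its first-order frame correspondent is forall x forall y (Rxy -> Ryy).
(F1): condition met.
(F2): fails — Rut but not Rtt.
(F3): fails — Rvu but not Ruu.
(F4): fails — R34 but not R44.
(F5): fails — Ruw but not Rww.
Valid on: (F1).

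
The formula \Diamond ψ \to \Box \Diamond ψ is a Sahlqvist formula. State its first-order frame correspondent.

The Euclidean property

This is the 5 axiom.
Its frame correspondent is the Euclidean property — \forall x \forall y \forall z (Rxy \wedge Rxz \to Ryz).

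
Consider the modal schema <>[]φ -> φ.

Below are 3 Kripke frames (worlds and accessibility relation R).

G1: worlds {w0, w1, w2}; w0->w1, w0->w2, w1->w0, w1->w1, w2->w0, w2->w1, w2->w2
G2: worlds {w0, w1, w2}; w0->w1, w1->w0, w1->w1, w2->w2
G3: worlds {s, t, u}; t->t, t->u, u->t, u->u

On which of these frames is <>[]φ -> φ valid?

This is the axiom for symmetry; its first-order frame correspondent is forall x forall y (Rxy -> Ryx).
G1: fails — Rw2w1 but not Rw1w2.
G2: satisfies the condition.
G3: satisfies the condition.
Valid on: G2, G3.

G2, G3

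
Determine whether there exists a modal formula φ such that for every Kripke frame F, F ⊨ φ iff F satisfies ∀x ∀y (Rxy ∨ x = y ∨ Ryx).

Modal frame validity is preserved under disjoint unions.
Take 2 disjoint single-world reflexive frames: each is trivially connected, but their disjoint union has 2 worlds with no edge between distinct components, so it is not connected.
So no modal formula (or set of formulas) defines exactly the connected frames.

Not definable by any modal formula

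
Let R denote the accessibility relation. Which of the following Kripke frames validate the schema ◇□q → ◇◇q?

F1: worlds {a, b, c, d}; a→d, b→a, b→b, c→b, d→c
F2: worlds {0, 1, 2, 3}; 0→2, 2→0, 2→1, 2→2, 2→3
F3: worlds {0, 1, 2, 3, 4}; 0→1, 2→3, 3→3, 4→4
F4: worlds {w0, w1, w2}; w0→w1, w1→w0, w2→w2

The schema corresponds to a generalized confluence (Geach) condition: ∀x ∀y (xRy → ∃w (yRw ∧ xR²w)).
F1: holds.
F2: fails — 2R1 but no w with 1Rw and 2R²w.
F3: fails — 0R1 but no w with 1Rw and 0R²w.
F4: holds.

F1, F4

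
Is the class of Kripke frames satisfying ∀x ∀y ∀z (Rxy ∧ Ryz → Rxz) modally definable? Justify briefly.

The condition is transitivity. A defining modal formula is □q → □□q.
Suppose □q→□□q is valid. Take Rxy, Ryz and set V(q)={w : Rxw}. Then □q at x, so □□q at x, so □q at y, so q at z, i.e. Rxz.

Yes — defined by □q → □□q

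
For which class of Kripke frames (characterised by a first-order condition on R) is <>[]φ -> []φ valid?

This is frame-equivalent to ◇φ → □◇φ (substitute ¬φ for φ and contrapose).
Suppose ◇φ→□◇φ is valid. Take Rxy, Rxz and set V(φ)={y}. Then ◇φ at x, so □◇φ at x, so ◇φ at z, so some w with Rzw has φ; w=y, i.e. Rzy. By symmetry of the argument, Ryz.
Conversely, any frame satisfying forall x forall y forall z (Rxy & Rxz -> Ryz) validates the schema.
Frame condition: forall x forall y forall z (Rxy & Rxz -> Ryz).

the Euclidean property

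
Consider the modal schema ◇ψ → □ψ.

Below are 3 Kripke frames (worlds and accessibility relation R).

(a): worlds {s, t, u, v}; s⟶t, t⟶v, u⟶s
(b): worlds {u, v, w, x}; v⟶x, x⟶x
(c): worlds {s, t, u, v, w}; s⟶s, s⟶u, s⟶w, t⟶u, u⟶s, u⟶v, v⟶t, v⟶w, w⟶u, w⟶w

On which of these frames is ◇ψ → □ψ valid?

(a), (b)

Frame correspondent (Sahlqvist): ∀x ∀y ∀z (Rxy ∧ Rxz → y = z) — i.e. partial functionality.
(a): condition met.
(b): condition met.
(c): fails — s sees both s and u.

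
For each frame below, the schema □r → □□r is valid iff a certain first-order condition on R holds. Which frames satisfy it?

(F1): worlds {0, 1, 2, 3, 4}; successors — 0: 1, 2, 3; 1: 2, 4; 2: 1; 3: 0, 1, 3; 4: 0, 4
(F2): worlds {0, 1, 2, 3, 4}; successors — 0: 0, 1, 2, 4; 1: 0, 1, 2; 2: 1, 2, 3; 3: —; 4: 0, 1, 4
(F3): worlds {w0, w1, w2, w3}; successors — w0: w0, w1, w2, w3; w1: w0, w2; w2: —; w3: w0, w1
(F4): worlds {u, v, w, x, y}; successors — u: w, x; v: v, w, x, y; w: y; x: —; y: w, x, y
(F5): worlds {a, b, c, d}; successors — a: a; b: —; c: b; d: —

(F5)

This is the axiom for transitivity; its first-order frame correspondent is ∀x ∀y ∀z (Rxy ∧ Ryz → Rxz).
(F1): fails — R12 and R21 but not R11.
(F2): fails — R10 and R04 but not R14.
(F3): fails — Rw1w0 and Rw0w1 but not Rw1w1.
(F4): fails — Ruw and Rwy but not Ruy.
(F5): satisfies the condition.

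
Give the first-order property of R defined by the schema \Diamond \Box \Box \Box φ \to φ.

This is a Sahlqvist (Geach-type) schema ◇^1□^3φ → □^0◇^0φ.
First-order correspondent: \forall x \forall y (xRy \to \exists w (y R^3 w \wedge x = w)).

\forall x \forall y (xRy \to \exists w (y R^3 w \wedge x = w))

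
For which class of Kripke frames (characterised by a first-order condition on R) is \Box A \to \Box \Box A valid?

Suppose □A→□□A is valid. Take Rxy, Ryz and set V(A)={w : Rxw}. Then □A at x, so □□A at x, so □A at y, so A at z, i.e. Rxz.
Conversely, on a frame with transitivity the schema holds at every world under every valuation.
Frame condition: \forall x \forall y \forall z (Rxy \wedge Ryz \to Rxz).

Transitivity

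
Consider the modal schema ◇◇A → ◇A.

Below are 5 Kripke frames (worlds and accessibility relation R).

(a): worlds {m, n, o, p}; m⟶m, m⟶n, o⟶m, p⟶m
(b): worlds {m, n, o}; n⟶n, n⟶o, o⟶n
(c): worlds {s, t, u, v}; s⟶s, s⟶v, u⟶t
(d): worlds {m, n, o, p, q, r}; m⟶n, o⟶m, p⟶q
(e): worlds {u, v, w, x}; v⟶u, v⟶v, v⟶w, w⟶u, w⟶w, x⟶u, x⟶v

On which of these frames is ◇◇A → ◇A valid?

This is the axiom for transitivity; its first-order frame correspondent is ∀x ∀y ∀z (Rxy ∧ Ryz → Rxz).
(a): fails — Rpm and Rmn but not Rpn.
(b): fails — Ron and Rno but not Roo.
(c): ✓.
(d): fails — Rom and Rmn but not Ron.
(e): fails — Rxv and Rvw but not Rxw.
Valid on: (c).

(c)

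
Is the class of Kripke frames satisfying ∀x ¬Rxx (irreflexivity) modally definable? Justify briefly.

If a class were modally definable it would be closed under surjective bounded morphisms (Goldblatt–Thomason).
The 3-cycle (worlds 0,1,2 with 0→1→2→0) is irreflexive, and the map sending every world to a single reflexive point • is a surjective bounded morphism (forth: every edge maps to (•,•); back: every world has a successor). So any modal formula valid on the 3-cycle is also valid on the reflexive point, which is not irreflexive.
So no modal formula (or set of formulas) defines exactly the irreflexive frames.

Not definable by any modal formula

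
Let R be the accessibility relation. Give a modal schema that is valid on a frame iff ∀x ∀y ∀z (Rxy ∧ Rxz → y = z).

This is partial functionality; the standard corresponding axiom is CD: ◇q → □q.
Suppose ◇q→□q is valid. Take Rxy, Rxz and set V(q)={y}. Then ◇q at x, so □q at x, so q at z, i.e. z=y.

◇q → □q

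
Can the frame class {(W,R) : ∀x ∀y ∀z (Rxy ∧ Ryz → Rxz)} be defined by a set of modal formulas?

The condition is transitivity. A defining modal formula is □r → □□r.
Suppose □r→□□r is valid. Take Rxy, Ryz and set V(r)={w : Rxw}. Then □r at x, so □□r at x, so □r at y, so r at z, i.e. Rxz.

Yes — defined by □r → □□r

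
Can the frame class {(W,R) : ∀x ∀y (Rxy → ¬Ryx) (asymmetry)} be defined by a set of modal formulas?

No

Any modally definable frame class is closed under surjective bounded morphisms.
The 3-cycle (worlds 0,1,2 with 0→1→2→0) is asymmetric. Mapping every world to a single reflexive point • is a surjective bounded morphism, and the reflexive point is not asymmetric (R•• but asymmetry requires ¬R••).
So the class is not modally definable.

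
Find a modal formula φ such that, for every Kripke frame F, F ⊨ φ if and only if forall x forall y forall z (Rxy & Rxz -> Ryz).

The condition is the Euclidean property. The 5 schema ◇r → □◇r defines it.
Suppose ◇r→□◇r is valid. Take Rxy, Rxz and set V(r)={y}. Then ◇r at x, so □◇r at x, so ◇r at z, so some w with Rzw has r; w=y, i.e. Rzy. By symmetry of the argument, Ryz.

◇r → □◇r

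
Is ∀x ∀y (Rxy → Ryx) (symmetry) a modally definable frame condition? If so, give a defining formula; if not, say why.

The condition is symmetry. A defining modal formula is r → □◇r.

Definable; r → □◇r defines it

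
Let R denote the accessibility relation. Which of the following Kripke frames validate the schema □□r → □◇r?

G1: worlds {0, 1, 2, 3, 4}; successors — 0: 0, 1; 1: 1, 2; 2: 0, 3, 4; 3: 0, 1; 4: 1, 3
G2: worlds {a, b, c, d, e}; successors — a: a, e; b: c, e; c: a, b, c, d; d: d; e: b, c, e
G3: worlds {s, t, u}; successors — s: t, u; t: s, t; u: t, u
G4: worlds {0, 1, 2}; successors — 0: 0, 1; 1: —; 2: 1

G1, G2, G3

This is the axiom for a generalized confluence (Geach) condition; its first-order frame correspondent is ∀x ∀z (xRz → ∃w (xR²w ∧ zRw)).
G1: condition met.
G2: condition met.
G3: condition met.
G4: fails — 0R1 but no w with 0R²w and 1Rw.
Valid on: G1, G2, G3.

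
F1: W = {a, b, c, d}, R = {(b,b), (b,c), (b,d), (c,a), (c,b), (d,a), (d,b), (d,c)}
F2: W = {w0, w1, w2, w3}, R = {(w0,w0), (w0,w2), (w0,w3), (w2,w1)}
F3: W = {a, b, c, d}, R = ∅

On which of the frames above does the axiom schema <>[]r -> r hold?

F3

Frame correspondent (Sahlqvist): forall x forall y (Rxy -> Ryx) — i.e. symmetry.
F1: fails — Rdc but not Rcd.
F2: fails — Rw0w2 but not Rw2w0.
F3: condition met.
Valid on: F3.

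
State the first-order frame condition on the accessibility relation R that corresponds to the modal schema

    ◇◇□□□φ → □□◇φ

This is a Sahlqvist (Geach-type) schema ◇^2□^3φ → □^2◇^1φ.
First-order correspondent: ∀x ∀y ∀z ((xR²y ∧ xR²z) → ∃w (yR³w ∧ zRw)).

∀x ∀y ∀z ((xR²y ∧ xR²z) → ∃w (yR³w ∧ zRw))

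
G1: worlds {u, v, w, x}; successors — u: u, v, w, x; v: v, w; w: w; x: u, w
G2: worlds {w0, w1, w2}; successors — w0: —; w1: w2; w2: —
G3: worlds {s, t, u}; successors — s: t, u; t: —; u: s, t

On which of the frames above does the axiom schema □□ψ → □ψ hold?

The schema corresponds to density: ∀x ∀y (Rxy → ∃z (Rxz ∧ Rzy)).
G1: ✓.
G2: fails — Rw1w2 but no z with Rw1z and Rzw2.
G3: fails — Rsu but no z with Rsz and Rzu.

G1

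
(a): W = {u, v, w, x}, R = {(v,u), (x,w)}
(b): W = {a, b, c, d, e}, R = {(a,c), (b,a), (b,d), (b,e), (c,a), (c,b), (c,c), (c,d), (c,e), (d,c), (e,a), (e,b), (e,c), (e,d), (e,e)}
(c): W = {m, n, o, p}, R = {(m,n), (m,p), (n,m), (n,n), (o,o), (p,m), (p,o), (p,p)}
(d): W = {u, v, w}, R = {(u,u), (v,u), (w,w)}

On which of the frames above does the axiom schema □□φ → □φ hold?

(b), (c), (d)

This is the axiom for density; its first-order frame correspondent is ∀x ∀y (Rxy → ∃z (Rxz ∧ Rzy)).
(a): fails — Rxw but no z with Rxz and Rzw.
(b): holds.
(c): holds.
(d): holds.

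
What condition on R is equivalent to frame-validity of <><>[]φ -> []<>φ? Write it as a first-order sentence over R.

forall x forall y forall z ((x R^2 y & xRz) -> exists w (yRw & zRw))

This is a Sahlqvist (Geach-type) schema ◇^2□^1φ → □^1◇^1φ.
First-order correspondent: forall x forall y forall z ((x R^2 y & xRz) -> exists w (yRw & zRw)).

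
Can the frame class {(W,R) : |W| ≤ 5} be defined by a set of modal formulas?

No

Modal frame validity is preserved under disjoint unions.
Any modal formula valid on each of 6 disjoint one-world frames is valid on their disjoint union (validity is preserved under disjoint unions). Each one-world frame has |W|=1≤5, but the union has |W|=6.
Hence having at most 5 worlds is not modally definable.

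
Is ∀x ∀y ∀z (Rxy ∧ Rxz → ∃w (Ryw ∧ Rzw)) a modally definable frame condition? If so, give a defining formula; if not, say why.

Yes, by ◇□r → □◇r

This is a Sahlqvist condition; the .2 axiom ◇□r → □◇r defines it.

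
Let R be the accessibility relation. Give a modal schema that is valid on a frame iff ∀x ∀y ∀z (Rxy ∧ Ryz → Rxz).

□ψ → □□ψ

This is transitivity; the standard corresponding axiom is 4: □ψ → □□ψ.
Suppose □ψ→□□ψ is valid. Take Rxy, Ryz and set V(ψ)={w : Rxw}. Then □ψ at x, so □□ψ at x, so □ψ at y, so ψ at z, i.e. Rxz.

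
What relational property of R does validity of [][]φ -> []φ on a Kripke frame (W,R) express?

Density

Suppose □□φ→□φ is valid. Take Rxy and set V(φ)={w : xR²w}. Then □□φ at x, so □φ at x, so φ at y, i.e. ∃z(Rxz∧Rzy).
The converse is a direct semantic check.
So the correspondent is density.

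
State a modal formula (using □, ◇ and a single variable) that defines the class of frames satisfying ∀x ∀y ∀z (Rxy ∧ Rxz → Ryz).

◇ψ → □◇ψ

A defining formula is ◇ψ → □◇ψ (the 5 axiom).
Suppose ◇ψ→□◇ψ is valid. Take Rxy, Rxz and set V(ψ)={y}. Then ◇ψ at x, so □◇ψ at x, so ◇ψ at z, so some w with Rzw has ψ; w=y, i.e. Rzy. By symmetry of the argument, Ryz.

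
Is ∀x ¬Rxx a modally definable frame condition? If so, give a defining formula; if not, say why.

Modal frame validity is preserved under surjective bounded morphisms.
The 3-cycle (worlds w0,w1,w2 with w0→w1→w2→w0) is irreflexive, and the map sending every world to a single reflexive point • is a surjective bounded morphism (forth: every edge maps to (•,•); back: every world has a successor). So any modal formula valid on the 3-cycle is also valid on the reflexive point, which is not irreflexive.
Hence irreflexivity is not modally definable.

No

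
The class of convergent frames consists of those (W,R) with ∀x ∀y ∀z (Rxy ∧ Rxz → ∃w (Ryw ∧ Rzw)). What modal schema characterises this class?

A defining formula is ◇□p → □◇p (the .2 axiom).
Suppose ◇□p→□◇p is valid. Take Rxy, Rxz and set V(p)={w : Ryw}. Then □p at y so ◇□p at x, so □◇p at x, so ◇p at z, giving w with Rzw and Ryw.

◇□p → □◇p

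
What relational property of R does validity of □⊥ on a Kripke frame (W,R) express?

□⊥ is valid iff no world has any successor (otherwise □⊥ fails at any world with one).
The converse is a direct semantic check.
So the correspondent is emptiness of R.

emptiness of R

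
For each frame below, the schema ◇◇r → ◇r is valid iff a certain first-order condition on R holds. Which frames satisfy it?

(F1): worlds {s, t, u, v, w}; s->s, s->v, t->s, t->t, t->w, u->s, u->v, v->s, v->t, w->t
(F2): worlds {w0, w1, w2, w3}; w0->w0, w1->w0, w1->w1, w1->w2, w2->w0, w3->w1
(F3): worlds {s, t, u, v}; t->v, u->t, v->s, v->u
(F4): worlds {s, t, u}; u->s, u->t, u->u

Frame correspondent (Sahlqvist): ∀x ∀y ∀z (Rxy ∧ Ryz → Rxz) — i.e. transitivity.
(F1): fails — Ruv and Rvt but not Rut.
(F2): fails — Rw3w1 and Rw1w2 but not Rw3w2.
(F3): fails — Rvu and Rut but not Rvt.
(F4): ✓.

(F4)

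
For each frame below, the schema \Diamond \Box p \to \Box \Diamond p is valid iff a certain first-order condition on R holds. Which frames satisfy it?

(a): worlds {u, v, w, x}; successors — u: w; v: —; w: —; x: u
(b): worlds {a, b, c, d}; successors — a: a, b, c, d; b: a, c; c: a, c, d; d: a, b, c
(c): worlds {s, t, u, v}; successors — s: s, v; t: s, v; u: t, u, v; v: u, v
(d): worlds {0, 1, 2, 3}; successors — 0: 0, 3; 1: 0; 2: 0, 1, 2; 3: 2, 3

Frame correspondent (Sahlqvist): \forall x \forall y \forall z (Rxy \wedge Rxz \to \exists w (Ryw \wedge Rzw)) — i.e. convergence.
(a): fails — Ruw and Ruw but w and w have no common successor.
(b): condition met.
(c): condition met.
(d): condition met.

(b), (c), (d)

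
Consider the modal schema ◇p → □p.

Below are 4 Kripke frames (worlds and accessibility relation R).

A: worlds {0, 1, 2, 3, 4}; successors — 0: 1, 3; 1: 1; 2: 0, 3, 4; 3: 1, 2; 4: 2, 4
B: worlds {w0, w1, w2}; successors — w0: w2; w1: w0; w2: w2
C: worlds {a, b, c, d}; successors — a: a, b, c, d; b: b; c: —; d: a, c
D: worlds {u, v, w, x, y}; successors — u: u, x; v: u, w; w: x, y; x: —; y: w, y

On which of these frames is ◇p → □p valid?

The schema corresponds to partial functionality: ∀x ∀y ∀z (Rxy ∧ Rxz → y = z).
A: fails — 0 sees both 1 and 3.
B: ✓.
C: fails — a sees both a and b.
D: fails — u sees both u and x.

B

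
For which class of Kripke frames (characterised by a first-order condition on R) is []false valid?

Emptiness of R

□⊥ is valid iff no world has any successor (otherwise □⊥ fails at any world with one).
Conversely, on a frame with emptiness of R the schema holds at every world under every valuation.
So the correspondent is emptiness of R.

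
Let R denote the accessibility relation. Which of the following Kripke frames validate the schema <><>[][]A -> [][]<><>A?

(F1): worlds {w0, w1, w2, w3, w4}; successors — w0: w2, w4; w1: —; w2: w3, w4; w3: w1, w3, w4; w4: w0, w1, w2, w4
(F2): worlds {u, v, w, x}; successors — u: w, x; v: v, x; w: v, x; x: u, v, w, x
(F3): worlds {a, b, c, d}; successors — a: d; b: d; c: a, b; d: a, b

(F2), (F3)

This is the axiom for a generalized confluence (Geach) condition; its first-order frame correspondent is forall x forall y forall z ((x R^2 y & x R^2 z) -> exists w (y R^2 w & z R^2 w)).
(F1): fails — w0R²w0, w0R²w1 but no w with w0R²w and w1R²w.
(F2): ✓.
(F3): ✓.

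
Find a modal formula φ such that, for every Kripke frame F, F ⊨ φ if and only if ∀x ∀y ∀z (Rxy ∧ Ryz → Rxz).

The condition is transitivity. The 4 schema □p → □□p defines it.

□p → □□p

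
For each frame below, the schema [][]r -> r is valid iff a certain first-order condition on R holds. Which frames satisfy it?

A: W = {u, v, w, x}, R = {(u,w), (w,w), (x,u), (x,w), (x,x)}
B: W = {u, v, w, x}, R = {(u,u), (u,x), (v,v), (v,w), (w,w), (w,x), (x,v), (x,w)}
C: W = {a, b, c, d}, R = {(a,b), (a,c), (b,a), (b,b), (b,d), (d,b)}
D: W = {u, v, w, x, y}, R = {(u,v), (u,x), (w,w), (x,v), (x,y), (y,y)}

The schema corresponds to a generalized confluence (Geach) condition: forall x exists w (x R^2 w & x = w).
A: fails — at u but no t with uR²t and u=t.
B: ✓.
C: fails — at c but no w with cR²w and c=w.
D: fails — at u but no t with uR²t and u=t.
Valid on: B.

B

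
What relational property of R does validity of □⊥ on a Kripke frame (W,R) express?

Emptiness of R

□⊥ is valid iff no world has any successor (otherwise □⊥ fails at any world with one).
The converse is a direct semantic check.
Frame condition: ∀x ∀y ¬Rxy.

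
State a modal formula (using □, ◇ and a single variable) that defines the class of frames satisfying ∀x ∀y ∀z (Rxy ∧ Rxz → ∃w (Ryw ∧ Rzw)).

◇□s → □◇s

A defining formula is ◇□s → □◇s (the .2 axiom).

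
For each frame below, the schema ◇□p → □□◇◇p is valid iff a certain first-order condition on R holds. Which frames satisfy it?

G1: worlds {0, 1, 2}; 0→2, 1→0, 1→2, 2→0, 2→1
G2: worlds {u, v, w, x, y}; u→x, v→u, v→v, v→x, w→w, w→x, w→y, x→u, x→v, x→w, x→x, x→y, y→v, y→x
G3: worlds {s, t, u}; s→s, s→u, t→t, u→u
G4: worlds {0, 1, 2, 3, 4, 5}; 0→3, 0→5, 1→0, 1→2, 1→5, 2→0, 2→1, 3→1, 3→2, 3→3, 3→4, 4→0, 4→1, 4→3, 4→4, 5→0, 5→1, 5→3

This is the axiom for a generalized confluence (Geach) condition; its first-order frame correspondent is ∀x ∀y ∀z ((xRy ∧ xR²z) → ∃w (yRw ∧ zR²w)).
G1: fails — 1R0, 1R²0 but no w with 0Rw and 0R²w.
G2: holds.
G3: holds.
G4: holds.

G2, G3, G4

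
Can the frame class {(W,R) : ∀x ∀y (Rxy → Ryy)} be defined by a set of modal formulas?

Yes: it is shift-reflexivity, defined by the T□ schema □(□r → r).

Yes — defined by □(□r → r)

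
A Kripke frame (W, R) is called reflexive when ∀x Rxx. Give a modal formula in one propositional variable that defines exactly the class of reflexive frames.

A defining formula is □p → p (the T axiom).
Suppose □p→p is valid. At any x set V(p)={w : Rxw}. Then □p holds at x, so p holds at x, i.e. Rxx.

□p → p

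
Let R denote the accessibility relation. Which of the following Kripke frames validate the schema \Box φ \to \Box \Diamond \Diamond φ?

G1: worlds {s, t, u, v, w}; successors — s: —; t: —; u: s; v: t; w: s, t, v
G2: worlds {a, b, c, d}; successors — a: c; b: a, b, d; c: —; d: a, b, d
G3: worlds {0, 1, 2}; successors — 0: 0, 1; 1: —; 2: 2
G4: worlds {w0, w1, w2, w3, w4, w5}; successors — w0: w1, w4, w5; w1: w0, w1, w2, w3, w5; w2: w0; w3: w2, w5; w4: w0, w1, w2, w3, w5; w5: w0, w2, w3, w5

G4

The schema corresponds to a generalized confluence (Geach) condition: \forall x \forall z (xRz \to \exists w (xRw \wedge z R^2 w)).
G1: fails — uRs but no w* with uRw* and sR²w*.
G2: fails — aRc but no w with aRw and cR²w.
G3: fails — 0R1 but no w with 0Rw and 1R²w.
G4: condition met.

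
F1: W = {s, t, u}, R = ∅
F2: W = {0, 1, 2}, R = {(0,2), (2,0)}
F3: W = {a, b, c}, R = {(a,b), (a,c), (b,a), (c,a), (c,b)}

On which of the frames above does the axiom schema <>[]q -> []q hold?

The schema corresponds to the Euclidean property: forall x forall y forall z (Rxy & Rxz -> Ryz).
F1: satisfies the condition.
F2: fails — R02 and R02 but not R22.
F3: fails — Rab and Rab but not Rbb.

F1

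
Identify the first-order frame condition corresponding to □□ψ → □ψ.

Density

Suppose □□ψ→□ψ is valid. Take Rxy and set V(ψ)={w : xR²w}. Then □□ψ at x, so □ψ at x, so ψ at y, i.e. ∃z(Rxz∧Rzy).
The converse is a direct semantic check.
So the correspondent is density.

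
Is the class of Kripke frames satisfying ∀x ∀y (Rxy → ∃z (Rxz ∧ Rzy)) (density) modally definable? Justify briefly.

Definable; □□q → □q defines it

Yes: it is density, defined by the C4 schema □□q → □q.
Suppose □□q→□q is valid. Take Rxy and set V(q)={w : xR²w}. Then □□q at x, so □q at x, so q at y, i.e. ∃z(Rxz∧Rzy).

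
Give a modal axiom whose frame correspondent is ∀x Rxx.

This is reflexivity; the standard corresponding axiom is T: □ψ → ψ.
Suppose □ψ→ψ is valid. At any x set V(ψ)={w : Rxw}. Then □ψ holds at x, so ψ holds at x, i.e. Rxx.

□ψ → ψ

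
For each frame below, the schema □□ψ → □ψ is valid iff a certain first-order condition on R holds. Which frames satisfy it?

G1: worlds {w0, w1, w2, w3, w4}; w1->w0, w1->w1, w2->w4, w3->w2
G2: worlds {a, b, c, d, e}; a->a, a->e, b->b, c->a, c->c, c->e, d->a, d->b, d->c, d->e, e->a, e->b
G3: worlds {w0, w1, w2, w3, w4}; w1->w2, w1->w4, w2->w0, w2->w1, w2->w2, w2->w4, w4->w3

This is the axiom for density; its first-order frame correspondent is ∀x ∀y (Rxy → ∃z (Rxz ∧ Rzy)).
G1: fails — Rw2w4 but no z with Rw2z and Rzw4.
G2: ✓.
G3: fails — Rw4w3 but no z with Rw4z and Rzw3.

G2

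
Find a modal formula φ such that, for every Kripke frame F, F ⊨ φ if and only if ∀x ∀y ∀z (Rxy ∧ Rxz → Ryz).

A defining formula is ◇r → □◇r (the 5 axiom).
Suppose ◇r→□◇r is valid. Take Rxy, Rxz and set V(r)={y}. Then ◇r at x, so □◇r at x, so ◇r at z, so some w with Rzw has r; w=y, i.e. Rzy. By symmetry of the argument, Ryz.

◇r → □◇r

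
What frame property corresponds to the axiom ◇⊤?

◇⊤ holds at w iff w has a successor, so frame-validity of ◇⊤ is exactly seriality. Equivalently via □φ → ◇φ:
Suppose □φ→◇φ is valid. At any x set V(φ)=W. Then □φ at x, so ◇φ at x, so x has a successor.
Conversely, any frame satisfying ∀x ∃y Rxy validates the schema.
Frame condition: ∀x ∃y Rxy.

seriality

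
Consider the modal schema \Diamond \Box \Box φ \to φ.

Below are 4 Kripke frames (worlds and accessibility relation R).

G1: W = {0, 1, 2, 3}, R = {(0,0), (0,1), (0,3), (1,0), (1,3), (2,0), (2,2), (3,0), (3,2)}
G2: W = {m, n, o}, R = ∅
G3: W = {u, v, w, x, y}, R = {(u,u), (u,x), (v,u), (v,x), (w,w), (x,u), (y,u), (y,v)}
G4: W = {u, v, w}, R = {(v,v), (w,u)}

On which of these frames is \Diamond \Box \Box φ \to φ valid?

Frame correspondent (Sahlqvist): \forall x \forall y (xRy \to \exists w (y R^2 w \wedge x = w)) — i.e. a generalized confluence (Geach) condition.
G1: satisfies the condition.
G2: satisfies the condition.
G3: fails — vRu but no t with uR²t and v=t.
G4: fails — wRu but no t with uR²t and w=t.
Valid on: G1, G2.

G1, G2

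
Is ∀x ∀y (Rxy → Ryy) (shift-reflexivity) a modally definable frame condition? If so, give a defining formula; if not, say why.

The condition is shift-reflexivity. A defining modal formula is □(□r → r).

Yes, by □(□r → r)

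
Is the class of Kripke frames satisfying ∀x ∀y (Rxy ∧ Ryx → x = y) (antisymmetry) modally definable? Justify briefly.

Not modally definable

If a class were modally definable it would be closed under surjective bounded morphisms (Goldblatt–Thomason).
The 4-cycle (worlds a,b,c,d with a→b→c→d→a) is antisymmetric. Sending even-indexed worlds to a and odd-indexed worlds to b is a surjective bounded morphism onto the two-world frame with a↔b, which is not antisymmetric.
Hence antisymmetry is not modally definable.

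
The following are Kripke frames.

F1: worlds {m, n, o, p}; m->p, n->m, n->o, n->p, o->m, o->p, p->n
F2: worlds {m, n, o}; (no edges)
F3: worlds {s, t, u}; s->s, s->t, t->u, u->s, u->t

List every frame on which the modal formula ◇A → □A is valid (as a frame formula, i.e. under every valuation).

F2

This is the axiom for partial functionality; its first-order frame correspondent is ∀x ∀y ∀z (Rxy ∧ Rxz → y = z).
F1: fails — n sees both m and o.
F2: holds.
F3: fails — s sees both s and t.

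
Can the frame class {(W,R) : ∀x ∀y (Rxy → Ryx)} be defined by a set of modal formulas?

Yes: it is symmetry, defined by the B schema r → □◇r.
Suppose r→□◇r is valid. Take Rxy and set V(r)={x}. Then r at x, so □◇r at x, so ◇r at y, so some z with Ryz has r; z=x, i.e. Ryx.

Yes, by r → □◇r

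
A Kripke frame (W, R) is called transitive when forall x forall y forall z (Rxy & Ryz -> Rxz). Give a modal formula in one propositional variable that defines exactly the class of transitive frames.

□p → □□p

This is transitivity; the standard corresponding axiom is 4: □p → □□p.
Suppose □p→□□p is valid. Take Rxy, Ryz and set V(p)={w : Rxw}. Then □p at x, so □□p at x, so □p at y, so p at z, i.e. Rxz.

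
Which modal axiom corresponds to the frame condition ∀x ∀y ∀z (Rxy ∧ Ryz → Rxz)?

The condition is transitivity. The 4 schema □q → □□q defines it.
Suppose □q→□□q is valid. Take Rxy, Ryz and set V(q)={w : Rxw}. Then □q at x, so □□q at x, so □q at y, so q at z, i.e. Rxz.

□q → □□q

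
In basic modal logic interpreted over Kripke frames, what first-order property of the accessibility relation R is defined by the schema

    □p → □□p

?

transitivity

Suppose □p→□□p is valid. Take Rxy, Ryz and set V(p)={w : Rxw}. Then □p at x, so □□p at x, so □p at y, so p at z, i.e. Rxz.
Conversely, on a frame with transitivity the schema holds at every world under every valuation.
So the correspondent is transitivity.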